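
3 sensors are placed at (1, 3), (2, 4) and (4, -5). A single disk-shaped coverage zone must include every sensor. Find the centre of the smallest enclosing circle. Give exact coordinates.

Call the three points A, B, C in the order given.
Side lengths²: AB² = 2, AC² = 73, BC² = 85.
Since BC² = 85 ≥ 73 + 2 = 75, the angle opposite BC is not acute, so the smallest enclosing circle has BC as diameter.
Centre = midpoint of BC = (3, -0.5), r² = 85/4 = 21.25.
Centre = (3, -0.5).

(3, -0.5)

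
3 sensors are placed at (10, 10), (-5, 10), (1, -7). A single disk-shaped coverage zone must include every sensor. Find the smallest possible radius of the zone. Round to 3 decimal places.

Call the three points A, B, C in the order given.
Side lengths²: AB² = 225, AC² = 370, BC² = 325.
Since AC² = 370 < 325 + 225 = 550, the triangle is acute, so the smallest enclosing circle is the circumcircle.
Circumcentre = (2.5, 105/34), r² = 60125/578.
r = √(60125/578) ≈ 10.199.

10.199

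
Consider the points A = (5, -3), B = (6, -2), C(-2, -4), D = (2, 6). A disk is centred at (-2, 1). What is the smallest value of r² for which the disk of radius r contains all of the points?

73

The required radius is the distance from (-2, 1) to the farthest point.
Squared distances: 65, 73, 25, 41.
Maximum is 73, attained at B.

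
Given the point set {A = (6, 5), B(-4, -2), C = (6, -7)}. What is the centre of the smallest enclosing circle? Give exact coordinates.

(2.75, -1)

Side lengths²: AB² = 149, AC² = 144, BC² = 125.
Since AB² = 149 < 144 + 125 = 269, the triangle is acute, so the smallest enclosing circle is the circumcircle.
Circumcentre = (2.75, -1), r² = 46.5625.
Centre = (2.75, -1).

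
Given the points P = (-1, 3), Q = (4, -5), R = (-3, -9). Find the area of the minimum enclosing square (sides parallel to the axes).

The bounding box has width 7 and height 12.
An axis-aligned square enclosing the set must have side ≥ max(width, height).
So the minimum side is max(7, 12) = 12.
Area = 12² = 144.

144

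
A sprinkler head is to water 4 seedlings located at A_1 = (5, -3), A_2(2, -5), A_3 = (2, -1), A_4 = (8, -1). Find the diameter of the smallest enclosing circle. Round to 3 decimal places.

7.211

By Welzl's lemma the MEC is supported by two points (diametrically opposite) or three points (on a circumcircle).
The farthest pair is A_2–A_4 with squared distance 52. The circle on this segment as diameter has centre (5, -3) and r² = 52/4 = 13.
Check A_1: distance² to centre = 0 ≤ 13, so it lies inside.
All remaining points lie in this disk, and no smaller disk contains both endpoints, so this is the minimum enclosing circle.
Diameter = 2r = 2√13 ≈ 7.211.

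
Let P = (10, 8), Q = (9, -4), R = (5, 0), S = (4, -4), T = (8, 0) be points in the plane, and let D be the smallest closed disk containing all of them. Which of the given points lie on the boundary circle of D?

By Welzl's lemma the MEC is supported by two points (diametrically opposite) or three points (on a circumcircle).
The farthest pair is P–S with squared distance 180. The circle on this segment as diameter has centre (7, 2) and r² = 180/4 = 45.
Check Q: distance² to centre = 40 ≤ 45, so it lies inside.
All remaining points lie in this disk, and no smaller disk contains both endpoints, so this is the minimum enclosing circle.
The points at distance exactly r from the centre are P, S — 2 points.

P, S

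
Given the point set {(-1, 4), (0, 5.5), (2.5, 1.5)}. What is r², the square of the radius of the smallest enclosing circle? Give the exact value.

5.5625

Call the three points A, B, C in the order given.
Side lengths²: AB² = 3.25, AC² = 18.5, BC² = 22.25.
Since BC² = 22.25 ≥ 18.5 + 3.25 = 21.75, the angle opposite BC is not acute, so the smallest enclosing circle has BC as diameter.
Centre = midpoint of BC = (1.25, 3.5), r² = 22.25/4 = 5.5625.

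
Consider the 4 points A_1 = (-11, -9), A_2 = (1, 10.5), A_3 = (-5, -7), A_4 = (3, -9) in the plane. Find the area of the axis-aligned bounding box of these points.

273

x ranges over [-11, 3], width 14.
y ranges over [-9, 10.5], height 19.5.
Area = 14 × 19.5 = 273.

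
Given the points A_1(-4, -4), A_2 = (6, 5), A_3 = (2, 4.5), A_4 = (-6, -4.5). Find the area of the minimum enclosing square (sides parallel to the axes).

144

The bounding box has width 12 and height 9.5.
An axis-aligned square enclosing the set must have side ≥ max(width, height).
So the minimum side is max(12, 9.5) = 12.
Area = 12² = 144.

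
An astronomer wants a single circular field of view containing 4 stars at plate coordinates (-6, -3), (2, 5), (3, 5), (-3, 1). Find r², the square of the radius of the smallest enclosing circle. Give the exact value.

A smallest enclosing disk is always determined by at most three of the input points on its boundary.
The farthest pair is (-6, -3)–(3, 5) with squared distance 145. The circle on this segment as diameter has centre (-1.5, 1) and r² = 145/4 = 36.25.
Check (2, 5): distance² to centre = 28.25 ≤ 36.25, so it lies inside.
All remaining points lie in this disk, and no smaller disk contains both endpoints, so this is the minimum enclosing circle.

36.25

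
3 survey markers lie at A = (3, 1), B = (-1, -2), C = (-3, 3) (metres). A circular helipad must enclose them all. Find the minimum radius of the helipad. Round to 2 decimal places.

Side lengths²: AB² = 25, AC² = 40, BC² = 29.
Since AC² = 40 < 29 + 25 = 54, the triangle is acute, so the smallest enclosing circle is the circumcircle.
Circumcentre = (-7/26, 31/26), r² = 3625/338.
r = √(3625/338) ≈ 3.27.

3.27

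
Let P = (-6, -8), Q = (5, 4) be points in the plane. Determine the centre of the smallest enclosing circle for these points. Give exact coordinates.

(-0.5, -2)

The smallest circle enclosing two points has them as diameter endpoints.
Centre = midpoint = (-0.5, -2); r² = |PQ|²/4 = 265/4 = 66.25.
Centre = (-0.5, -2).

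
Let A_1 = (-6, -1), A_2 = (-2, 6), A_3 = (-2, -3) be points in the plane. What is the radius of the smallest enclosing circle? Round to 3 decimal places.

Side lengths²: A_1A_2² = 65, A_1A_3² = 20, A_2A_3² = 81.
Since A_2A_3² = 81 < 65 + 20 = 85, the triangle is acute, so the smallest enclosing circle is the circumcircle.
Circumcentre = (-2.25, 1.5), r² = 20.3125.
r = √(20.3125) ≈ 4.507.

4.507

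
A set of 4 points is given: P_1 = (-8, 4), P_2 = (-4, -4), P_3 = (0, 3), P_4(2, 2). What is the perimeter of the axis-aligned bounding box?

36

Width = max x − min x = 2 − (-8) = 10.
Height = max y − min y = 4 − (-4) = 8.
Perimeter = 2(10 + 8) = 36.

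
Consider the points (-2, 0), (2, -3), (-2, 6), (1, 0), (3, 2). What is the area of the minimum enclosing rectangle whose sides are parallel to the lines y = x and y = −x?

In coordinates u = x + y, v = x − y the rectangle is axis-aligned; the map (x,y)→(u,v) scales areas by 2.
u-values: -2, -1, 4, 1, 5; range = 5 − (-2) = 7.
v-values: -2, 5, -8, 1, 1; range = 5 − (-8) = 13.
Area = (7 × 13) / 2 = 45.5.

45.5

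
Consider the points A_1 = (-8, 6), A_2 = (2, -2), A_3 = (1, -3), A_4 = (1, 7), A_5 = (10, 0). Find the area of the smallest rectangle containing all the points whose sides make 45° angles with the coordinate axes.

In coordinates u = x + y, v = x − y the rectangle is axis-aligned; the map (x,y)→(u,v) scales areas by 2.
u-values: -2, 0, -2, 8, 10; range = 10 − (-2) = 12.
v-values: -14, 4, 4, -6, 10; range = 10 − (-14) = 24.
Area = (12 × 24) / 2 = 144.

144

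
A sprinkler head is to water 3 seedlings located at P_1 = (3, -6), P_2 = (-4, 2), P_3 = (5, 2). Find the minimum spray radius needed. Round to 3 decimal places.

5.479

Side lengths²: P_1P_2² = 113, P_1P_3² = 68, P_2P_3² = 81.
Since P_1P_2² = 113 < 81 + 68 = 149, the triangle is acute, so the smallest enclosing circle is the circumcircle.
Circumcentre = (0.5, -1.125), r² = 30.015625.
r = √(30.015625) ≈ 5.479.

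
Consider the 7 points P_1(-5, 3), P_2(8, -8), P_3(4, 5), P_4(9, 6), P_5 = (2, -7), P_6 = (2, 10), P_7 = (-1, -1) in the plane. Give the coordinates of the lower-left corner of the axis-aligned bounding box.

(-5, -8)

x-range [-5, 9], y-range [-8, 10].
The lower-left corner is (-5, -8).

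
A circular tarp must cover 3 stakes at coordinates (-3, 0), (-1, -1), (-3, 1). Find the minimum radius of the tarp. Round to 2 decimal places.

1.41

Call the three points A, B, C in the order given.
Side lengths²: AB² = 5, AC² = 1, BC² = 8.
Since BC² = 8 ≥ 5 + 1 = 6, the angle opposite BC is not acute, so the smallest enclosing circle has BC as diameter.
Centre = midpoint of BC = (-2, 0), r² = 8/4 = 2.
r = √2 ≈ 1.41.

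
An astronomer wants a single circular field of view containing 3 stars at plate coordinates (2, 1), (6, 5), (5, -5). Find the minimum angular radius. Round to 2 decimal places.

Call the three points A, B, C in the order given.
Side lengths²: AB² = 32, AC² = 45, BC² = 101.
Since BC² = 101 ≥ 45 + 32 = 77, the angle opposite BC is not acute, so the smallest enclosing circle has BC as diameter.
Centre = midpoint of BC = (5.5, 0), r² = 101/4 = 25.25.
r = √(25.25) ≈ 5.02.

5.02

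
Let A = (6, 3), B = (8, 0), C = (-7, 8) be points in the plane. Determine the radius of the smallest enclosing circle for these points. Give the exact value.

8.5

Side lengths²: AB² = 13, AC² = 194, BC² = 289.
Since BC² = 289 ≥ 194 + 13 = 207, the angle opposite BC is not acute, so the smallest enclosing circle has BC as diameter.
Centre = midpoint of BC = (0.5, 4), r² = 289/4 = 72.25.
r = √(72.25) = 8.5.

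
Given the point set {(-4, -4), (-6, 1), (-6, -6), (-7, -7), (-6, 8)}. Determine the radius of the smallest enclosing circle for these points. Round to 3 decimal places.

By Welzl's lemma the MEC is supported by two points (diametrically opposite) or three points (on a circumcircle).
The farthest pair is (-7, -7)–(-6, 8) with squared distance 226. The circle on this segment as diameter has centre (-6.5, 0.5) and r² = 226/4 = 56.5.
Check (-4, -4): distance² to centre = 26.5 ≤ 56.5, so it lies inside.
All remaining points lie in this disk, and no smaller disk contains both endpoints, so this is the minimum enclosing circle.
r = √(56.5) ≈ 7.517.

7.517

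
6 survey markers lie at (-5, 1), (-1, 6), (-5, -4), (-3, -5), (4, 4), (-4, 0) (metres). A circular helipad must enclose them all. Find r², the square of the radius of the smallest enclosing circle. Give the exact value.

By Welzl's lemma the MEC is supported by two points (diametrically opposite) or three points (on a circumcircle).
The farthest pair is (-5, -4)–(4, 4) with squared distance 145. The circle on this segment as diameter has centre (-0.5, 0) and r² = 145/4 = 36.25.
Check (-5, 1): distance² to centre = 21.25 ≤ 36.25, so it lies inside.
All remaining points lie in this disk, and no smaller disk contains both endpoints, so this is the minimum enclosing circle.

36.25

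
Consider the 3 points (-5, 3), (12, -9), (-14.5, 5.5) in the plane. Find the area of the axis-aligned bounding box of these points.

384.25

x ranges over [-14.5, 12], width 26.5.
y ranges over [-9, 5.5], height 14.5.
Area = 26.5 × 14.5 = 384.25.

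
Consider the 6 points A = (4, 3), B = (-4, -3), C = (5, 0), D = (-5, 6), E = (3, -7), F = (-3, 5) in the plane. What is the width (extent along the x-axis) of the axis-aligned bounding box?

max x = 5, min x = -5, so width = 10.

10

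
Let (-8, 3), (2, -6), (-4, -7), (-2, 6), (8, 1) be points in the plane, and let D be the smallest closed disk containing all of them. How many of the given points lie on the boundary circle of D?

By Welzl's lemma the MEC is supported by two points (diametrically opposite) or three points (on a circumcircle).
The minimum enclosing circle is determined by three boundary points: (-8, 3), (-4, -7), (8, 1).
Their circumcentre is (-4/19, 6/19) with r² = 24505/361.
The farthest remaining point (2, -6) is at distance² 16164/361 ≤ 24505/361.
The points at distance exactly r from the centre are (-8, 3), (-4, -7), (8, 1) — 3 points.

3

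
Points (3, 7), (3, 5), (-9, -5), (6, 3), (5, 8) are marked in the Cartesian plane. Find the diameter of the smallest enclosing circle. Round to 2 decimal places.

The minimum enclosing circle of a finite set is fixed by two of the points (as a diameter) or three (as a circumcircle).
The farthest pair is (-9, -5)–(5, 8) with squared distance 365. The circle on this segment as diameter has centre (-2, 1.5) and r² = 365/4 = 91.25.
Check (3, 7): distance² to centre = 55.25 ≤ 91.25, so it lies inside.
All remaining points lie in this disk, and no smaller disk contains both endpoints, so this is the minimum enclosing circle.
Diameter = 2r = 2√(91.25) ≈ 19.10.

19.10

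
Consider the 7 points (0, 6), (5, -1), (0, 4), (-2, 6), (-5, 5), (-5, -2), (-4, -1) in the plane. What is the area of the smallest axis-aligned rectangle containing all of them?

x ranges over [-5, 5], width 10.
y ranges over [-2, 6], height 8.
Area = 10 × 8 = 80.

80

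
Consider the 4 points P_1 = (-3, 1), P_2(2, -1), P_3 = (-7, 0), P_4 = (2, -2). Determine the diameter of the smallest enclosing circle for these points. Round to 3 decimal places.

9.220

The minimum enclosing circle of a finite set is fixed by two of the points (as a diameter) or three (as a circumcircle).
The farthest pair is P_3–P_4 with squared distance 85. The circle on this segment as diameter has centre (-2.5, -1) and r² = 85/4 = 21.25.
Check P_1: distance² to centre = 4.25 ≤ 21.25, so it lies inside.
All remaining points lie in this disk, and no smaller disk contains both endpoints, so this is the minimum enclosing circle.
Diameter = 2r = 2√(21.25) ≈ 9.220.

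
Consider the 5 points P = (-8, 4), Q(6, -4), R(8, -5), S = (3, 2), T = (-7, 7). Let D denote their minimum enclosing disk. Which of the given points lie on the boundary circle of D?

A smallest enclosing disk is always determined by at most three of the input points on its boundary.
The farthest pair is R–T with squared distance 369. The circle on this segment as diameter has centre (0.5, 1) and r² = 369/4 = 92.25.
Check P: distance² to centre = 81.25 ≤ 92.25, so it lies inside.
All remaining points lie in this disk, and no smaller disk contains both endpoints, so this is the minimum enclosing circle.
The points at distance exactly r from the centre are R, T — 2 points.

R, T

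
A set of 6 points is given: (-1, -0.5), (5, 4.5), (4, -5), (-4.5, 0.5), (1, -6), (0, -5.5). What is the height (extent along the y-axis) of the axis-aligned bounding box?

max y = 4.5, min y = -6, so height = 10.5.

10.5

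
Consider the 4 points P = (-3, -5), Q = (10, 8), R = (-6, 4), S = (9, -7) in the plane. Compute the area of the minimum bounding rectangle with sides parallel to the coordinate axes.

240

x ranges over [-6, 10], width 16.
y ranges over [-7, 8], height 15.
Area = 16 × 15 = 240.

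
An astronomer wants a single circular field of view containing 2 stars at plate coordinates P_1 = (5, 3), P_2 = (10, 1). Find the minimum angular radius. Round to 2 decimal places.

2.69

The smallest circle enclosing two points has them as diameter endpoints.
Centre = midpoint = (7.5, 2); r² = |P_1P_2|²/4 = 29/4 = 7.25.
r = √(7.25) ≈ 2.69.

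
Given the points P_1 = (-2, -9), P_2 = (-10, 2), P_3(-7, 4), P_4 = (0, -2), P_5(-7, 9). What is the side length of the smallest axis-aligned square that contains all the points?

The bounding box has width 10 and height 18.
An axis-aligned square enclosing the set must have side ≥ max(width, height).
So the minimum side is max(10, 18) = 18.

18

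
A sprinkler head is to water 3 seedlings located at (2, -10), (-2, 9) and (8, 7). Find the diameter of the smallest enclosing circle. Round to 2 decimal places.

19.61

Call the three points A, B, C in the order given.
Side lengths²: AB² = 377, AC² = 325, BC² = 104.
Since AB² = 377 < 325 + 104 = 429, the triangle is acute, so the smallest enclosing circle is the circumcircle.
Circumcentre = (19/14, -3/14), r² = 9425/98.
Diameter = 2r = 2√(9425/98) ≈ 19.61.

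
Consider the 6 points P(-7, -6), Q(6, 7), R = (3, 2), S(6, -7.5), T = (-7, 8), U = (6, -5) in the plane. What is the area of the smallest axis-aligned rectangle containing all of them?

201.5

x ranges over [-7, 6], width 13.
y ranges over [-7.5, 8], height 15.5.
Area = 13 × 15.5 = 201.5.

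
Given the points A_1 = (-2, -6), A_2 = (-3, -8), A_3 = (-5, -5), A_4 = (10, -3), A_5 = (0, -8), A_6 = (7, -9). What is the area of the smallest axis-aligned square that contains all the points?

The bounding box has width 15 and height 6.
An axis-aligned square enclosing the set must have side ≥ max(width, height).
So the minimum side is max(15, 6) = 15.
Area = 15² = 225.

225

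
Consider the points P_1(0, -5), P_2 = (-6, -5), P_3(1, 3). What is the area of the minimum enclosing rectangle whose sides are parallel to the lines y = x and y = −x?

In coordinates u = x + y, v = x − y the rectangle is axis-aligned; the map (x,y)→(u,v) scales areas by 2.
u-values: -5, -11, 4; range = 4 − (-11) = 15.
v-values: 5, -1, -2; range = 5 − (-2) = 7.
Area = (15 × 7) / 2 = 52.5.

52.5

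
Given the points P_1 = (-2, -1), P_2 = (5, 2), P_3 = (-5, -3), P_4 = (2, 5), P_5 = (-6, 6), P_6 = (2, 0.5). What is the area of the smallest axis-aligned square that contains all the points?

The bounding box has width 11 and height 9.
An axis-aligned square enclosing the set must have side ≥ max(width, height).
So the minimum side is max(11, 9) = 11.
Area = 11² = 121.

121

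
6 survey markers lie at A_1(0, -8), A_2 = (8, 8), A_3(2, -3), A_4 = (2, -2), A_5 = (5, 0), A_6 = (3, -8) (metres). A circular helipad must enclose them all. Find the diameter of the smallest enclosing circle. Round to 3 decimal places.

17.889

By Welzl's lemma the MEC is supported by two points (diametrically opposite) or three points (on a circumcircle).
The farthest pair is A_1–A_2 with squared distance 320. The circle on this segment as diameter has centre (4, 0) and r² = 320/4 = 80.
Check A_3: distance² to centre = 13 ≤ 80, so it lies inside.
All remaining points lie in this disk, and no smaller disk contains both endpoints, so this is the minimum enclosing circle.
Diameter = 2r = 2√80 ≈ 17.889.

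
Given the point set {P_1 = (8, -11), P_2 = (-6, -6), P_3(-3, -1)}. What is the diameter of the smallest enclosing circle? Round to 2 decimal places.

Side lengths²: P_1P_2² = 221, P_1P_3² = 221, P_2P_3² = 34.
Since P_1P_3² = 221 < 221 + 34 = 255, the triangle is acute, so the smallest enclosing circle is the circumcircle.
Circumcentre = (1.5, -7.1), r² = 57.46.
Diameter = 2r = 2√(57.46) ≈ 15.16.

15.16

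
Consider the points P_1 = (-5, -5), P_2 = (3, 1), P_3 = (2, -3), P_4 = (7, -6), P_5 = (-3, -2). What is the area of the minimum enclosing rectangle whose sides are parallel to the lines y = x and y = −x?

In coordinates u = x + y, v = x − y the rectangle is axis-aligned; the map (x,y)→(u,v) scales areas by 2.
u-values: -10, 4, -1, 1, -5; range = 4 − (-10) = 14.
v-values: 0, 2, 5, 13, -1; range = 13 − (-1) = 14.
Area = (14 × 14) / 2 = 98.

98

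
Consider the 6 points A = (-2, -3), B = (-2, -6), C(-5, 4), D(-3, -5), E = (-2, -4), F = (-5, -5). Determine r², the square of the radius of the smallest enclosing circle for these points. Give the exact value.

A smallest enclosing disk is always determined by at most three of the input points on its boundary.
The farthest pair is B–C with squared distance 109. The circle on this segment as diameter has centre (-3.5, -1) and r² = 109/4 = 27.25.
Check A: distance² to centre = 6.25 ≤ 27.25, so it lies inside.
All remaining points lie in this disk, and no smaller disk contains both endpoints, so this is the minimum enclosing circle.

27.25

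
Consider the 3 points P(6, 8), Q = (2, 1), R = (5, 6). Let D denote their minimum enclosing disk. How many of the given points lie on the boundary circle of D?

2

Side lengths²: PQ² = 65, PR² = 5, QR² = 34.
Since PQ² = 65 ≥ 34 + 5 = 39, the angle opposite PQ is not acute, so the smallest enclosing circle has PQ as diameter.
Centre = midpoint of PQ = (4, 4.5), r² = 65/4 = 16.25.
The points at distance exactly r from the centre are P, Q — 2 points.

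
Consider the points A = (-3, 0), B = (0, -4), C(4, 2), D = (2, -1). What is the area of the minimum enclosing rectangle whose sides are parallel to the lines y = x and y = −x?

In coordinates u = x + y, v = x − y the rectangle is axis-aligned; the map (x,y)→(u,v) scales areas by 2.
u-values: -3, -4, 6, 1; range = 6 − (-4) = 10.
v-values: -3, 4, 2, 3; range = 4 − (-3) = 7.
Area = (10 × 7) / 2 = 35.

35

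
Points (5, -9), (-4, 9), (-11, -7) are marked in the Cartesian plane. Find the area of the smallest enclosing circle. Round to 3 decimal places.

Call the three points A, B, C in the order given.
Side lengths²: AB² = 405, AC² = 260, BC² = 305.
Since AB² = 405 < 305 + 260 = 565, the triangle is acute, so the smallest enclosing circle is the circumcircle.
Circumcentre = (-13/6, -4/3), r² = 3965/36.
Area = π·r² = π·3965/36 ≈ 346.012.

346.012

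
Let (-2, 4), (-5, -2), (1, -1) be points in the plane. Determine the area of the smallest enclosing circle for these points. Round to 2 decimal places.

Call the three points A, B, C in the order given.
Side lengths²: AB² = 45, AC² = 34, BC² = 37.
Since AB² = 45 < 37 + 34 = 71, the triangle is acute, so the smallest enclosing circle is the circumcircle.
Circumcentre = (-51/22, 9/22), r² = 3145/242.
Area = π·r² = π·3145/242 ≈ 40.83.

40.83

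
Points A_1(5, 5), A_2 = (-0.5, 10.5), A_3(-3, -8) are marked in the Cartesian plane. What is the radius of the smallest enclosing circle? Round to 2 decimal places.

Side lengths²: A_1A_2² = 60.5, A_1A_3² = 233, A_2A_3² = 348.5.
Since A_2A_3² = 348.5 ≥ 233 + 60.5 = 293.5, the angle opposite A_2A_3 is not acute, so the smallest enclosing circle has A_2A_3 as diameter.
Centre = midpoint of A_2A_3 = (-1.75, 1.25), r² = 348.5/4 = 87.125.
r = √(87.125) ≈ 9.33.

9.33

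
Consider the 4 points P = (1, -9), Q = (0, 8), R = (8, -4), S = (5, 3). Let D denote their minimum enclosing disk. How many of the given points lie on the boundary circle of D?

By Welzl's lemma the MEC is supported by two points (diametrically opposite) or three points (on a circumcircle).
The farthest pair is P–Q with squared distance 290. The circle on this segment as diameter has centre (0.5, -0.5) and r² = 290/4 = 72.5.
Check R: distance² to centre = 68.5 ≤ 72.5, so it lies inside.
All remaining points lie in this disk, and no smaller disk contains both endpoints, so this is the minimum enclosing circle.
The points at distance exactly r from the centre are P, Q — 2 points.

2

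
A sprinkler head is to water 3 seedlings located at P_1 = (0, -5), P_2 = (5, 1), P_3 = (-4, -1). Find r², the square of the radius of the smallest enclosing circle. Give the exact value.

5185/242

Side lengths²: P_1P_2² = 61, P_1P_3² = 32, P_2P_3² = 85.
Since P_2P_3² = 85 < 61 + 32 = 93, the triangle is acute, so the smallest enclosing circle is the circumcircle.
Circumcentre = (13/22, -9/22), r² = 5185/242.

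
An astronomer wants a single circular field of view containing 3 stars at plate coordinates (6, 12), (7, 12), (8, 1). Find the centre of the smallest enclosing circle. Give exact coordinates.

Call the three points A, B, C in the order given.
Side lengths²: AB² = 1, AC² = 125, BC² = 122.
Since AC² = 125 ≥ 122 + 1 = 123, the angle opposite AC is not acute, so the smallest enclosing circle has AC as diameter.
Centre = midpoint of AC = (7, 6.5), r² = 125/4 = 31.25.
Centre = (7, 6.5).

(7, 6.5)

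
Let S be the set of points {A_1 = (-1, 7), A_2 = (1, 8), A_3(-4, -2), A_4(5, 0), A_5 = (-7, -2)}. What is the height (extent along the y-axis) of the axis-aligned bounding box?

max y = 8, min y = -2, so height = 10.

10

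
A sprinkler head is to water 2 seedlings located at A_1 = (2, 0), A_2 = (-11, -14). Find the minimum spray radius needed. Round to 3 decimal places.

9.552

The smallest circle enclosing two points has them as diameter endpoints.
Centre = midpoint = (-4.5, -7); r² = |A_1A_2|²/4 = 365/4 = 91.25.
r = √(91.25) ≈ 9.552.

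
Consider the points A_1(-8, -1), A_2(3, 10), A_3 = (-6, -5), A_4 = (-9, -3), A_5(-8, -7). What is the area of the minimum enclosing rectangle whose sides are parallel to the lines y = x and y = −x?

84

In coordinates u = x + y, v = x − y the rectangle is axis-aligned; the map (x,y)→(u,v) scales areas by 2.
u-values: -9, 13, -11, -12, -15; range = 13 − (-15) = 28.
v-values: -7, -7, -1, -6, -1; range = -1 − (-7) = 6.
Area = (28 × 6) / 2 = 84.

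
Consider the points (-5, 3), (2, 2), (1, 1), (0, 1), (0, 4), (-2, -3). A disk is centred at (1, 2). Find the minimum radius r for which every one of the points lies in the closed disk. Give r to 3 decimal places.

The required radius is the distance from (1, 2) to the farthest point.
Squared distances: 37, 1, 1, 2, 5, 34.
Maximum is 37, attained at (-5, 3).
r = √37 ≈ 6.083.

6.083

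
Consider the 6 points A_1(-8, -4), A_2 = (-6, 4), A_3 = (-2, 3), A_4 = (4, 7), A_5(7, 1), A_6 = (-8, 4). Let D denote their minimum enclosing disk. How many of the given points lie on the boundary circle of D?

The minimum enclosing circle of a finite set is fixed by two of the points (as a diameter) or three (as a circumcircle).
The minimum enclosing circle is determined by three boundary points: A_1, A_4, A_5.
Their circumcentre is (-17/14, 9/14) with r² = 6625/98.
The farthest remaining point A_6 is at distance² 5617/98 ≤ 6625/98.
The points at distance exactly r from the centre are A_1, A_4, A_5 — 3 points.

3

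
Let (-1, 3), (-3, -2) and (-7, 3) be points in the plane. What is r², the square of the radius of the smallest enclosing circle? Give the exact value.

Call the three points A, B, C in the order given.
Side lengths²: AB² = 29, AC² = 36, BC² = 41.
Since BC² = 41 < 36 + 29 = 65, the triangle is acute, so the smallest enclosing circle is the circumcircle.
Circumcentre = (-4, 1.3), r² = 11.89.

11.89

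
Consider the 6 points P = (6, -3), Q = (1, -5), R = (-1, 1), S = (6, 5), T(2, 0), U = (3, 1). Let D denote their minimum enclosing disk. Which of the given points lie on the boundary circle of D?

Q, S

The minimum enclosing circle of a finite set is fixed by two of the points (as a diameter) or three (as a circumcircle).
The farthest pair is Q–S with squared distance 125. The circle on this segment as diameter has centre (3.5, 0) and r² = 125/4 = 31.25.
Check P: distance² to centre = 15.25 ≤ 31.25, so it lies inside.
All remaining points lie in this disk, and no smaller disk contains both endpoints, so this is the minimum enclosing circle.
The points at distance exactly r from the centre are Q, S — 2 points.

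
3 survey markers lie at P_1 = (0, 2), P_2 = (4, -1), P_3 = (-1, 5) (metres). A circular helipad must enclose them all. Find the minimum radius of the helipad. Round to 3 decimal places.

Side lengths²: P_1P_2² = 25, P_1P_3² = 10, P_2P_3² = 61.
Since P_2P_3² = 61 ≥ 25 + 10 = 35, the angle opposite P_2P_3 is not acute, so the smallest enclosing circle has P_2P_3 as diameter.
Centre = midpoint of P_2P_3 = (1.5, 2), r² = 61/4 = 15.25.
r = √(15.25) ≈ 3.905.

3.905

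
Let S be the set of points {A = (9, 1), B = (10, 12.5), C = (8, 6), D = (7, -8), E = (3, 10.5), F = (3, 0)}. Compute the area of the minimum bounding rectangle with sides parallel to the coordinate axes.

x ranges over [3, 10], width 7.
y ranges over [-8, 12.5], height 20.5.
Area = 7 × 20.5 = 143.5.

143.5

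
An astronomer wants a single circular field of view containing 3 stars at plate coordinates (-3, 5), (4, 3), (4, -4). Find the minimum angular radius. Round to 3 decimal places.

Call the three points A, B, C in the order given.
Side lengths²: AB² = 53, AC² = 130, BC² = 49.
Since AC² = 130 ≥ 53 + 49 = 102, the angle opposite AC is not acute, so the smallest enclosing circle has AC as diameter.
Centre = midpoint of AC = (0.5, 0.5), r² = 130/4 = 32.5.
r = √(32.5) ≈ 5.701.

5.701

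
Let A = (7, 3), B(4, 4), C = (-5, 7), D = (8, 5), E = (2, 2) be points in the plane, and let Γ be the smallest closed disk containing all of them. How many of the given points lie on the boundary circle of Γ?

2

By Welzl's lemma the MEC is supported by two points (diametrically opposite) or three points (on a circumcircle).
The farthest pair is C–D with squared distance 173. The circle on this segment as diameter has centre (1.5, 6) and r² = 173/4 = 43.25.
Check A: distance² to centre = 39.25 ≤ 43.25, so it lies inside.
All remaining points lie in this disk, and no smaller disk contains both endpoints, so this is the minimum enclosing circle.
The points at distance exactly r from the centre are C, D — 2 points.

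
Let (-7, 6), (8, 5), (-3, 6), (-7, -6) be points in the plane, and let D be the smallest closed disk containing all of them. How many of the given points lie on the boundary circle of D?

3

The minimum enclosing circle of a finite set is fixed by two of the points (as a diameter) or three (as a circumcircle).
The minimum enclosing circle is determined by three boundary points: (-7, 6), (8, 5), (-7, -6).
Their circumcentre is (2/15, 0) with r² = 19549/225.
The farthest remaining point (-3, 6) is at distance² 10309/225 ≤ 19549/225.
The points at distance exactly r from the centre are (-7, 6), (8, 5), (-7, -6) — 3 points.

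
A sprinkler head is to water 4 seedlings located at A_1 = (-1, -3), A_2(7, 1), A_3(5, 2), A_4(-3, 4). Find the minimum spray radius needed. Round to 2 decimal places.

The minimum enclosing circle is determined by three boundary points: A_1, A_2, A_4.
Their circumcentre is (1.71875, 1.5625) with r² = 28.2080078125.
The farthest remaining point A_3 is at distance² 10.9580078125 ≤ 28.2080078125.
r = √(28.2080078125) ≈ 5.31.

5.31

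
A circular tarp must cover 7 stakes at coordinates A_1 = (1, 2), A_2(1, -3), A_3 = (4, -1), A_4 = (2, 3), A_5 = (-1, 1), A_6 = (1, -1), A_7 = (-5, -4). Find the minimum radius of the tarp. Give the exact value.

The minimum enclosing circle is determined by three boundary points: A_3, A_4, A_7.
Their circumcentre is (-1, -1) with r² = 25.
The farthest remaining point A_1 is at distance² 13 ≤ 25.
r = √25 = 5.

5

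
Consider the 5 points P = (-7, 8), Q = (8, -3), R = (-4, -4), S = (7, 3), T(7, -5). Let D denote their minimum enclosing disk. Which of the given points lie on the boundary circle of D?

The farthest pair is P–T with squared distance 365. The circle on this segment as diameter has centre (0, 1.5) and r² = 365/4 = 91.25.
Check Q: distance² to centre = 84.25 ≤ 91.25, so it lies inside.
All remaining points lie in this disk, and no smaller disk contains both endpoints, so this is the minimum enclosing circle.
The points at distance exactly r from the centre are P, T — 2 points.

P, T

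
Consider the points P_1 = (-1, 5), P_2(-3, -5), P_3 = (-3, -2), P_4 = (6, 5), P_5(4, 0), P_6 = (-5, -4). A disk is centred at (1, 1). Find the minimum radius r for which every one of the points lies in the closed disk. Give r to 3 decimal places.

7.810

The required radius is the distance from (1, 1) to the farthest point.
Squared distances: 20, 52, 25, 41, 10, 61.
Maximum is 61, attained at P_6.
r = √61 ≈ 7.810.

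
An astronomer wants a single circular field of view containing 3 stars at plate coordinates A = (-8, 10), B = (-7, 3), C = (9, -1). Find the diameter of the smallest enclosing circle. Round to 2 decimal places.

Side lengths²: AB² = 50, AC² = 410, BC² = 272.
Since AC² = 410 ≥ 272 + 50 = 322, the angle opposite AC is not acute, so the smallest enclosing circle has AC as diameter.
Centre = midpoint of AC = (0.5, 4.5), r² = 410/4 = 102.5.
Diameter = 2r = 2√(102.5) ≈ 20.25.

20.25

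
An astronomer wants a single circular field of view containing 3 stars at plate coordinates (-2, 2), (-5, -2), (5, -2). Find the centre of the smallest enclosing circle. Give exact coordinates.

Call the three points A, B, C in the order given.
Side lengths²: AB² = 25, AC² = 65, BC² = 100.
Since BC² = 100 ≥ 65 + 25 = 90, the angle opposite BC is not acute, so the smallest enclosing circle has BC as diameter.
Centre = midpoint of BC = (0, -2), r² = 100/4 = 25.
Centre = (0, -2).

(0, -2)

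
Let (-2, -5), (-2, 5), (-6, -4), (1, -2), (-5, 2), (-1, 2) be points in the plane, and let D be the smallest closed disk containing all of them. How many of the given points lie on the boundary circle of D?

The minimum enclosing circle is determined by three boundary points: (-2, -5), (-2, 5), (-6, -4).
Their circumcentre is (-2.875, 0) with r² = 25.765625.
The farthest remaining point (1, -2) is at distance² 19.015625 ≤ 25.765625.
The points at distance exactly r from the centre are (-2, -5), (-2, 5), (-6, -4) — 3 points.

3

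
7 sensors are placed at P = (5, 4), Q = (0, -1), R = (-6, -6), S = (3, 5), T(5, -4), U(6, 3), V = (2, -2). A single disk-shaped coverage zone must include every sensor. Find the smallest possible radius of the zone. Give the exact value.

7.5

A smallest enclosing disk is always determined by at most three of the input points on its boundary.
The farthest pair is R–U with squared distance 225. The circle on this segment as diameter has centre (0, -1.5) and r² = 225/4 = 56.25.
Check P: distance² to centre = 55.25 ≤ 56.25, so it lies inside.
All remaining points lie in this disk, and no smaller disk contains both endpoints, so this is the minimum enclosing circle.
r = √(56.25) = 7.5.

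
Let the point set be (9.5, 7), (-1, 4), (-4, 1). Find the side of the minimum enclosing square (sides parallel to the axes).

The bounding box has width 13.5 and height 6.
An axis-aligned square enclosing the set must have side ≥ max(width, height).
So the minimum side is max(13.5, 6) = 13.5.

13.5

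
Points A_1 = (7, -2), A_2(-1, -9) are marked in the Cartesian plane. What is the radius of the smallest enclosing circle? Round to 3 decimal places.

5.315

The smallest circle enclosing two points has them as diameter endpoints.
Centre = midpoint = (3, -5.5); r² = |A_1A_2|²/4 = 113/4 = 28.25.
r = √(28.25) ≈ 5.315.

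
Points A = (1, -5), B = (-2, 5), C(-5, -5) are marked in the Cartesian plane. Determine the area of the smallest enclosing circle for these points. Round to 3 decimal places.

Side lengths²: AB² = 109, AC² = 36, BC² = 109.
Since BC² = 109 < 109 + 36 = 145, the triangle is acute, so the smallest enclosing circle is the circumcircle.
Circumcentre = (-2, -0.45), r² = 29.7025.
Area = π·r² = π·29.7025 ≈ 93.313.

93.313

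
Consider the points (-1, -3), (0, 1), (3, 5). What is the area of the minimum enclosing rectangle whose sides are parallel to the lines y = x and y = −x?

24

In coordinates u = x + y, v = x − y the rectangle is axis-aligned; the map (x,y)→(u,v) scales areas by 2.
u-values: -4, 1, 8; range = 8 − (-4) = 12.
v-values: 2, -1, -2; range = 2 − (-2) = 4.
Area = (12 × 4) / 2 = 24.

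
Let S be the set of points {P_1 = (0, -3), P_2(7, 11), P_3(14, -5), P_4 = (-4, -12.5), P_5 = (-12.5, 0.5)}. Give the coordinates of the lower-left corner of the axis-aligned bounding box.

x-range [-12.5, 14], y-range [-12.5, 11].
The lower-left corner is (-12.5, -12.5).

(-12.5, -12.5)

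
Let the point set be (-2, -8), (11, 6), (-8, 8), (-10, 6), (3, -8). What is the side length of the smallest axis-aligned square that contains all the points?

21

The bounding box has width 21 and height 16.
An axis-aligned square enclosing the set must have side ≥ max(width, height).
So the minimum side is max(21, 16) = 21.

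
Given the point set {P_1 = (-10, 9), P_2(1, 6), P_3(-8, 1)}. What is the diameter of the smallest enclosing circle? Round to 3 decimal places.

Side lengths²: P_1P_2² = 130, P_1P_3² = 68, P_2P_3² = 106.
Since P_1P_2² = 130 < 106 + 68 = 174, the triangle is acute, so the smallest enclosing circle is the circumcircle.
Circumcentre = (-201/41, 247/41), r² = 58565/1681.
Diameter = 2r = 2√(58565/1681) ≈ 11.805.

11.805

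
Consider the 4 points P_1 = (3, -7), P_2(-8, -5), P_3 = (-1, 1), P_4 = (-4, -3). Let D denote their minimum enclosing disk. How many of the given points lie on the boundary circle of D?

3

The minimum enclosing circle is determined by three boundary points: P_1, P_2, P_3.
Their circumcentre is (-2.25, -4.625) with r² = 33.203125.
The farthest remaining point P_4 is at distance² 5.703125 ≤ 33.203125.
The points at distance exactly r from the centre are P_1, P_2, P_3 — 3 points.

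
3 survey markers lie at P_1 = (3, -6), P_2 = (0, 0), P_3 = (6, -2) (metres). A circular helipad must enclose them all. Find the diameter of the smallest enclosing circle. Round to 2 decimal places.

7.07

Side lengths²: P_1P_2² = 45, P_1P_3² = 25, P_2P_3² = 40.
Since P_1P_2² = 45 < 40 + 25 = 65, the triangle is acute, so the smallest enclosing circle is the circumcircle.
Circumcentre = (2.5, -2.5), r² = 12.5.
Diameter = 2r = 2√(12.5) ≈ 7.07.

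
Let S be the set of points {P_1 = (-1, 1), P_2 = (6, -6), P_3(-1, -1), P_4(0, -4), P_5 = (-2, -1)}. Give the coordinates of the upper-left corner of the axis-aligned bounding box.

(-2, 1)

x-range [-2, 6], y-range [-6, 1].
The upper-left corner is (-2, 1).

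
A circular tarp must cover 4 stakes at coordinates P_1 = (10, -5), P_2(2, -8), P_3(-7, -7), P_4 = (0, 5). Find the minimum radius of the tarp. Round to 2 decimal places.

The minimum enclosing circle is determined by three boundary points: P_1, P_3, P_4.
Their circumcentre is (47/38, -143/38) with r² = 56549/722.
The farthest remaining point P_2 is at distance² 13381/722 ≤ 56549/722.
r = √(56549/722) ≈ 8.85.

8.85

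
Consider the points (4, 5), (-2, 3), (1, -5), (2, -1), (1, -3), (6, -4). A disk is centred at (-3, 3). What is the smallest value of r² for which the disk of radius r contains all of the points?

The required radius is the distance from (-3, 3) to the farthest point.
Squared distances: 53, 1, 80, 41, 52, 130.
Maximum is 130, attained at (6, -4).

130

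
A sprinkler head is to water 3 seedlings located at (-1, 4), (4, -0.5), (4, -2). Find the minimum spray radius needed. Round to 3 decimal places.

3.905

Call the three points A, B, C in the order given.
Side lengths²: AB² = 45.25, AC² = 61, BC² = 2.25.
Since AC² = 61 ≥ 45.25 + 2.25 = 47.5, the angle opposite AC is not acute, so the smallest enclosing circle has AC as diameter.
Centre = midpoint of AC = (1.5, 1), r² = 61/4 = 15.25.
r = √(15.25) ≈ 3.905.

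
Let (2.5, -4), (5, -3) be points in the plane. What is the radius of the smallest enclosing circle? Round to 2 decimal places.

1.35

The smallest circle enclosing two points has them as diameter endpoints.
Centre = midpoint = (3.75, -3.5); r² = |(2.5, -4)−(5, -3)|²/4 = 7.25/4 = 1.8125.
r = √(1.8125) ≈ 1.35.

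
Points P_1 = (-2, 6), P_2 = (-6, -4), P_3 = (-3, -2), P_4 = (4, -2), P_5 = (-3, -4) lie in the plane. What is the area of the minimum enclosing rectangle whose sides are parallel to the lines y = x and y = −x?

In coordinates u = x + y, v = x − y the rectangle is axis-aligned; the map (x,y)→(u,v) scales areas by 2.
u-values: 4, -10, -5, 2, -7; range = 4 − (-10) = 14.
v-values: -8, -2, -1, 6, 1; range = 6 − (-8) = 14.
Area = (14 × 14) / 2 = 98.

98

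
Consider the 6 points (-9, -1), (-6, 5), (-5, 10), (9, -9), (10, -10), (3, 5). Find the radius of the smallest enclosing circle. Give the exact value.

The farthest pair is (-5, 10)–(10, -10) with squared distance 625. The circle on this segment as diameter has centre (2.5, 0) and r² = 625/4 = 156.25.
Check (-9, -1): distance² to centre = 133.25 ≤ 156.25, so it lies inside.
All remaining points lie in this disk, and no smaller disk contains both endpoints, so this is the minimum enclosing circle.
r = √(156.25) = 12.5.

12.5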